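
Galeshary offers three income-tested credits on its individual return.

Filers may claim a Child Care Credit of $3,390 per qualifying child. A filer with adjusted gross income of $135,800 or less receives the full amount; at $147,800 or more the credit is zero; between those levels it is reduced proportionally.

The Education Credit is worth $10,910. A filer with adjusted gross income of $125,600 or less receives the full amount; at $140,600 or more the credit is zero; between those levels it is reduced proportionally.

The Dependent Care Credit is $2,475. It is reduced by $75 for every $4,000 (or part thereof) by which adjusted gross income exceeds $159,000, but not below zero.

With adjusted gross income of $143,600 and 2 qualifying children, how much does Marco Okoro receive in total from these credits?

$4,848

Child Care Credit: base = 2 × $3,390 = $6,780. $143,600 is $7,800 into a $12,000 phase-out range, leaving 4,200/12,000 of the credit: $6,780 × 4,200/12,000 = $2,373.
Education Credit: $143,600 is at or above $140,600, so the credit is $0.
Dependent Care Credit: $143,600 is at or below the $159,000 threshold, so the full $2,475 applies.
Total: $2,373 + $0 + $2,475 = $4,848.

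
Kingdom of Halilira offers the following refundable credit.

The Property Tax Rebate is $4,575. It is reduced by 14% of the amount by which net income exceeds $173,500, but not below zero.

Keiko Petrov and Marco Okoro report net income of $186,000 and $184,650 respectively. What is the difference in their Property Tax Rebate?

Keiko ($186,000): Property Tax Rebate: 14% of the $12,500 excess over $173,500 is $1,750; credit = $4,575 − $1,750 = $2,825.
Marco ($184,650): Property Tax Rebate: 14% of the $11,150 excess over $173,500 is $1,561; credit = $4,575 − $1,561 = $3,014.
Difference: |$2,825 − $3,014| = $189.

$189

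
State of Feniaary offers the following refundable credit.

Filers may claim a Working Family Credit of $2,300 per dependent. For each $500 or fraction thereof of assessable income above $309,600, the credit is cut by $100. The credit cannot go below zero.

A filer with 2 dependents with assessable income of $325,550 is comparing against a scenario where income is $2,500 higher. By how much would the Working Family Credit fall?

$500

At $325,550 — base = 2 × $2,300 = $4,600. income exceeds $309,600 by $15,950, which is 32 full-or-partial $500 increments; reduction = 32 × $100 = $3,200, leaving $1,400.
At $328,050 — base = 2 × $2,300 = $4,600. income exceeds $309,600 by $18,450, which is 37 full-or-partial $500 increments; reduction = 37 × $100 = $3,700, leaving $900.
Lost: $1,400 − $900 = $500.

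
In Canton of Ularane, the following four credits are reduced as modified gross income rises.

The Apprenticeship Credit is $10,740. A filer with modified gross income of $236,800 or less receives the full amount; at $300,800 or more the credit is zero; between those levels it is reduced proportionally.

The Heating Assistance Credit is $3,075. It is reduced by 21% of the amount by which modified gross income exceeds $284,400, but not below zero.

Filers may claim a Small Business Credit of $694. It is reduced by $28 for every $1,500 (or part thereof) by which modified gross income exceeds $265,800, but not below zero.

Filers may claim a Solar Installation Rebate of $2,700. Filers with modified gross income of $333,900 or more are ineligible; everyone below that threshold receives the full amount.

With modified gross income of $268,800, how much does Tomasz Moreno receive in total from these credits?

Apprenticeship Credit: $268,800 is $32,000 into a $64,000 phase-out range, leaving 32,000/64,000 of the credit: $10,740 × 32,000/64,000 = $5,370.
Heating Assistance Credit: $268,800 is at or below the $284,400 threshold, so the full $3,075 applies.
Small Business Credit: income exceeds $265,800 by $3,000, which is 2 full-or-partial $1,500 increments; reduction = 2 × $28 = $56, leaving $638.
Solar Installation Rebate: $268,800 is below the $333,900 cutoff, so the full $2,700 applies.
Total: $5,370 + $3,075 + $638 + $2,700 = $11,783.

$11,783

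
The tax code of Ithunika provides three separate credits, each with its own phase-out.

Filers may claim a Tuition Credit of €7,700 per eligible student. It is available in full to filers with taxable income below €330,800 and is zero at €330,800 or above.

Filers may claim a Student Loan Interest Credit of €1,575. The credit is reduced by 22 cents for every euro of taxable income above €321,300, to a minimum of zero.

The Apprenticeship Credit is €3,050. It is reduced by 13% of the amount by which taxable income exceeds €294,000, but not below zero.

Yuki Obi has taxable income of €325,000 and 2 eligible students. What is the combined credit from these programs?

Tuition Credit: base = 2 × €7,700 = €15,400. €325,000 is below the €330,800 cutoff, so the full €15,400 applies.
Student Loan Interest Credit: 22% of the €3,700 excess over €321,300 is €814; credit = €1,575 − €814 = €761.
Apprenticeship Credit: 13% of the €31,000 excess over €294,000 is €4,030 ≥ base, so the credit is €0.
Total: €15,400 + €761 + €0 = €16,161.

€16,161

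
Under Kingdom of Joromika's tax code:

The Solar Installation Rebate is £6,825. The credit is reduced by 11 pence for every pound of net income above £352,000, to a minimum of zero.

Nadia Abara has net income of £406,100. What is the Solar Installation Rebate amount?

£874

Solar Installation Rebate: 11% of the £54,100 excess over £352,000 is £5,951; credit = £6,825 − £5,951 = £874.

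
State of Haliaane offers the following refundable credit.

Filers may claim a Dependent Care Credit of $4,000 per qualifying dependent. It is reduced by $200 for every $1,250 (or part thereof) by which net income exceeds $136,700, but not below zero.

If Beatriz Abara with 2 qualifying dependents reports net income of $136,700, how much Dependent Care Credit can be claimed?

Dependent Care Credit: base = 2 × $4,000 = $8,000. $136,700 is at or below the $136,700 threshold, so the full $8,000 applies.

$8,000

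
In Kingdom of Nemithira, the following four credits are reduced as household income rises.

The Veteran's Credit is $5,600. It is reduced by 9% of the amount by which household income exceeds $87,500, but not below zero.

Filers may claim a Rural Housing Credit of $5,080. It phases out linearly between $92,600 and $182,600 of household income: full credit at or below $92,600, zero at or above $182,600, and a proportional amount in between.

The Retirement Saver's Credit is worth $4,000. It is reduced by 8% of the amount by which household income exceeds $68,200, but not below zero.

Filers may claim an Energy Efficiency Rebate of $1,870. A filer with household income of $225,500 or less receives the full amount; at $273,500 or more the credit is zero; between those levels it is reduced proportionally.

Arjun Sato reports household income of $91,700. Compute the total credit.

Veteran's Credit: 9% of the $4,200 excess over $87,500 is $378; credit = $5,600 − $378 = $5,222.
Rural Housing Credit: $91,700 is at or below the $92,600 threshold, so the full $5,080 applies.
Retirement Saver's Credit: 8% of the $23,500 excess over $68,200 is $1,880; credit = $4,000 − $1,880 = $2,120.
Energy Efficiency Rebate: $91,700 is at or below the $225,500 threshold, so the full $1,870 applies.
Total: $5,222 + $5,080 + $2,120 + $1,870 = $14,292.

$14,292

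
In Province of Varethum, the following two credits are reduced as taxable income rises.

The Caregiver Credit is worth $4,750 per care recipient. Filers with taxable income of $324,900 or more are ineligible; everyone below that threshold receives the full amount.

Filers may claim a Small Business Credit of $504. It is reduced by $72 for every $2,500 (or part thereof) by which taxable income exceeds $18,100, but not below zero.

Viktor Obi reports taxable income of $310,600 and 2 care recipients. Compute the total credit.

Caregiver Credit: base = 2 × $4,750 = $9,500. $310,600 is below the $324,900 cutoff, so the full $9,500 applies.
Small Business Credit: income exceeds $18,100 by $292,500 → 117 increments × $72 = $8,424 ≥ base, so the credit is $0.
Total: $9,500 + $0 = $9,500.

$9,500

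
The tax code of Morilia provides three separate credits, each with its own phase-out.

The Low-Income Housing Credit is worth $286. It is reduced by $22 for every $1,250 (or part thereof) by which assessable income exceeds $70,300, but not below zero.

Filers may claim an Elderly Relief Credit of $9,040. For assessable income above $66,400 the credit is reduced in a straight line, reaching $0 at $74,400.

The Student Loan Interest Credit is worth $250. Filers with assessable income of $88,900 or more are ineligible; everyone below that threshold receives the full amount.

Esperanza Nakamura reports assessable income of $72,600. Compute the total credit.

Low-Income Housing Credit: income exceeds $70,300 by $2,300, which is 2 full-or-partial $1,250 increments; reduction = 2 × $22 = $44, leaving $242.
Elderly Relief Credit: $72,600 is $6,200 into a $8,000 phase-out range, leaving 1,800/8,000 of the credit: $9,040 × 1,800/8,000 = $2,034.
Student Loan Interest Credit: $72,600 is below the $88,900 cutoff, so the full $250 applies.
Total: $242 + $2,034 + $250 = $2,526.

$2,526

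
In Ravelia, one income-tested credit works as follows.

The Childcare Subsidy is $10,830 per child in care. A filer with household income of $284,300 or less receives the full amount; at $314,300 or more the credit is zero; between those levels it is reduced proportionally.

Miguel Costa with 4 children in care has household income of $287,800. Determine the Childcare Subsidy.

Childcare Subsidy: base = 4 × $10,830 = $43,320. $287,800 is $3,500 into a $30,000 phase-out range, leaving 26,500/30,000 of the credit: $43,320 × 26,500/30,000 = $38,266.

$38,266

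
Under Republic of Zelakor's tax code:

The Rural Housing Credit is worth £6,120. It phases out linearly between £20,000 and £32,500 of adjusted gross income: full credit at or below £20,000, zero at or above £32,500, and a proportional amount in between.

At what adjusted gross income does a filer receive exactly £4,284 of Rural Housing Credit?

£23,750

£4,284 is 4,284/6,120 of the full £6,120, so 1,836/6,120 of the £12,500 range has been used: income = £20,000 + £12,500 × 1,836/6,120 = £23,750.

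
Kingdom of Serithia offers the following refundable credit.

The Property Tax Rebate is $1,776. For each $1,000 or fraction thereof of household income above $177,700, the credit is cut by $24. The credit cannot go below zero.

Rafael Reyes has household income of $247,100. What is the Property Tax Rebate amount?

$96

Property Tax Rebate: income exceeds $177,700 by $69,400, which is 70 full-or-partial $1,000 increments; reduction = 70 × $24 = $1,680, leaving $96.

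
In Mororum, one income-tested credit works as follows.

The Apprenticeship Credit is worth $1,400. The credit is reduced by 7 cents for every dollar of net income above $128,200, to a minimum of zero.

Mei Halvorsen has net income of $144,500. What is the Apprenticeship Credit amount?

Apprenticeship Credit: 7% of the $16,300 excess over $128,200 is $1,141; credit = $1,400 − $1,141 = $259.

$259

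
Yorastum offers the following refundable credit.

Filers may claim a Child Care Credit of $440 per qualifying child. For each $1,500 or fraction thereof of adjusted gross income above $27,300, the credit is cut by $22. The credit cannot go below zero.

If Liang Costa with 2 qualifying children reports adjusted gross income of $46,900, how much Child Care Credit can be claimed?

Child Care Credit: base = 2 × $440 = $880. income exceeds $27,300 by $19,600, which is 14 full-or-partial $1,500 increments; reduction = 14 × $22 = $308, leaving $572.

$572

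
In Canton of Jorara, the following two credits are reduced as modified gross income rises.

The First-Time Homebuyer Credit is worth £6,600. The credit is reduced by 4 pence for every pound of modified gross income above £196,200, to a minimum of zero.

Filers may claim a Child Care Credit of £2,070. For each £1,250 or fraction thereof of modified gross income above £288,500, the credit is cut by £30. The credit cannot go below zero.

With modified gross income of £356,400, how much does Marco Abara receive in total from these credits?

First-Time Homebuyer Credit: 4% of the £160,200 excess over £196,200 is £6,408; credit = £6,600 − £6,408 = £192.
Child Care Credit: income exceeds £288,500 by £67,900, which is 55 full-or-partial £1,250 increments; reduction = 55 × £30 = £1,650, leaving £420.
Total: £192 + £420 = £612.

£612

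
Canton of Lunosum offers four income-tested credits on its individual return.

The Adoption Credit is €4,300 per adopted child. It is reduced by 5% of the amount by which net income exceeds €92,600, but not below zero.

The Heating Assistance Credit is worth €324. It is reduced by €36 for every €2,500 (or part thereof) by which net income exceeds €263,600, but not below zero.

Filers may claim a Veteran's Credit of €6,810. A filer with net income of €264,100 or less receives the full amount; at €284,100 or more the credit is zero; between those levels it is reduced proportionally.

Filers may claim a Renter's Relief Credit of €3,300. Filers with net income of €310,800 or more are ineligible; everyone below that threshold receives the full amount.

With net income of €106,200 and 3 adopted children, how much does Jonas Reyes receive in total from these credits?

€22,654

Adoption Credit: base = 3 × €4,300 = €12,900. 5% of the €13,600 excess over €92,600 is €680; credit = €12,900 − €680 = €12,220.
Heating Assistance Credit: €106,200 is at or below the €263,600 threshold, so the full €324 applies.
Veteran's Credit: €106,200 is at or below the €264,100 threshold, so the full €6,810 applies.
Renter's Relief Credit: €106,200 is below the €310,800 cutoff, so the full €3,300 applies.
Total: €12,220 + €324 + €6,810 + €3,300 = €22,654.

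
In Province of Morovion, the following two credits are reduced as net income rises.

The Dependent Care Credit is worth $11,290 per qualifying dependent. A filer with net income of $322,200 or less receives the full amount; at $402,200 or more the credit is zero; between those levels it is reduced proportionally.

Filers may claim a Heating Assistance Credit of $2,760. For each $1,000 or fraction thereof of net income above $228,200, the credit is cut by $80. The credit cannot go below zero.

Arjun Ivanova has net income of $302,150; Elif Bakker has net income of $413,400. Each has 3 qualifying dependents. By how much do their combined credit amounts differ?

$33,870

Arjun ($302,150): Dependent Care Credit: base = 3 × $11,290 = $33,870. $302,150 is at or below the $322,200 threshold, so the full $33,870 applies. Heating Assistance Credit: income exceeds $228,200 by $73,950 → 74 increments × $80 = $5,920 ≥ base, so the credit is $0. total $33,870 + $0 = $33,870
Elif ($413,400): Dependent Care Credit: base = 3 × $11,290 = $33,870. $413,400 is at or above $402,200, so the credit is $0. Heating Assistance Credit: income exceeds $228,200 by $185,200 → 186 increments × $80 = $14,880 ≥ base, so the credit is $0. total $0 + $0 = $0
Difference: |$33,870 − $0| = $33,870.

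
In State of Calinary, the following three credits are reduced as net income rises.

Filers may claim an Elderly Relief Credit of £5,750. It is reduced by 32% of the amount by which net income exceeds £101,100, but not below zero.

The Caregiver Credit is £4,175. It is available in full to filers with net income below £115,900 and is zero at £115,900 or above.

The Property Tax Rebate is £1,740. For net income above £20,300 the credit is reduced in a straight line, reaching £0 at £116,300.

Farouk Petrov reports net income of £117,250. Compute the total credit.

Elderly Relief Credit: 32% of the £16,150 excess over £101,100 is £5,168; credit = £5,750 − £5,168 = £582.
Caregiver Credit: £117,250 meets or exceeds the £115,900 cutoff, so the credit is £0.
Property Tax Rebate: £117,250 is at or above £116,300, so the credit is £0.
Total: £582 + £0 + £0 = £582.

£582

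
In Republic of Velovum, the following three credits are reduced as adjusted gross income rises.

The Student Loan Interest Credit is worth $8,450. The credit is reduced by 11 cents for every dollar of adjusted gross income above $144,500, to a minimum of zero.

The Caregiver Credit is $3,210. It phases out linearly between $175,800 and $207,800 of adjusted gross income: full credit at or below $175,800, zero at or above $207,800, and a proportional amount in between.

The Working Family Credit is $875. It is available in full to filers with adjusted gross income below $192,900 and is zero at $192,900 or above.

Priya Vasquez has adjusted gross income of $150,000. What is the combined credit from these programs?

$11,930

Student Loan Interest Credit: 11% of the $5,500 excess over $144,500 is $605; credit = $8,450 − $605 = $7,845.
Caregiver Credit: $150,000 is at or below the $175,800 threshold, so the full $3,210 applies.
Working Family Credit: $150,000 is below the $192,900 cutoff, so the full $875 applies.
Total: $7,845 + $3,210 + $875 = $11,930.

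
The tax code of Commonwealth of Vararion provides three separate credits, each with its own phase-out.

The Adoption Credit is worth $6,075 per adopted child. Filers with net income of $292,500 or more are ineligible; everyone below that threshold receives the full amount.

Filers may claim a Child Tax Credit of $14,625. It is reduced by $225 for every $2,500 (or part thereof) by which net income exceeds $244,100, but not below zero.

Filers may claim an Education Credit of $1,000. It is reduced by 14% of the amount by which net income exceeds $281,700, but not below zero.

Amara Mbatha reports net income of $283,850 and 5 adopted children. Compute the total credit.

Adoption Credit: base = 5 × $6,075 = $30,375. $283,850 is below the $292,500 cutoff, so the full $30,375 applies.
Child Tax Credit: income exceeds $244,100 by $39,750, which is 16 full-or-partial $2,500 increments; reduction = 16 × $225 = $3,600, leaving $11,025.
Education Credit: 14% of the $2,150 excess over $281,700 is $301; credit = $1,000 − $301 = $699.
Total: $30,375 + $11,025 + $699 = $42,099.

$42,099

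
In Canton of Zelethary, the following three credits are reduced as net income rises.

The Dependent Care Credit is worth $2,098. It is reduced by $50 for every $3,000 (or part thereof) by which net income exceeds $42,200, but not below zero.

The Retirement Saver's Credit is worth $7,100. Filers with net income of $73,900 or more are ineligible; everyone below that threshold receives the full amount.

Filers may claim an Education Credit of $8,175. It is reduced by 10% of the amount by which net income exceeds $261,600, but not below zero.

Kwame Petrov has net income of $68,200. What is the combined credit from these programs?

Dependent Care Credit: income exceeds $42,200 by $26,000, which is 9 full-or-partial $3,000 increments; reduction = 9 × $50 = $450, leaving $1,648.
Retirement Saver's Credit: $68,200 is below the $73,900 cutoff, so the full $7,100 applies.
Education Credit: $68,200 is at or below the $261,600 threshold, so the full $8,175 applies.
Total: $1,648 + $7,100 + $8,175 = $16,923.

$16,923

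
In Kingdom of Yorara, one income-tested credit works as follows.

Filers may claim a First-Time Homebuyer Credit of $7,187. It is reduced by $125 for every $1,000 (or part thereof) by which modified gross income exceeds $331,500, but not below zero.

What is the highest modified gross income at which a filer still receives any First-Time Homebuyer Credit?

After 57 increments the reduction is 57 × $125 = $7,125, leaving $62; one more increment wipes it out. Increment 57 ends at excess 57 × $1,000 = $57,000, so the highest qualifying income is $331,500 + $57,000 = $388,500.

$388,500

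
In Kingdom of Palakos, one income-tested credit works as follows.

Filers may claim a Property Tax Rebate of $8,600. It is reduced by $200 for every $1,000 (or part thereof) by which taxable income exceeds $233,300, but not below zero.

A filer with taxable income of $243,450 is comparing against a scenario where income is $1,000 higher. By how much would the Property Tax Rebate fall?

At $243,450 — income exceeds $233,300 by $10,150, which is 11 full-or-partial $1,000 increments; reduction = 11 × $200 = $2,200, leaving $6,400.
At $244,450 — income exceeds $233,300 by $11,150, which is 12 full-or-partial $1,000 increments; reduction = 12 × $200 = $2,400, leaving $6,200.
Lost: $6,400 − $6,200 = $200.

$200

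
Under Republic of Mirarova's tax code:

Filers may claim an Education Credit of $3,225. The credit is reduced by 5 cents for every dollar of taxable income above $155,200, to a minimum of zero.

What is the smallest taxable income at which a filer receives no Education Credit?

$219,700

The credit falls by 5% of each dollar above $155,200, so it reaches zero when the excess is $3,225 / 5% = $64,500: income = $155,200 + $64,500 = $219,700.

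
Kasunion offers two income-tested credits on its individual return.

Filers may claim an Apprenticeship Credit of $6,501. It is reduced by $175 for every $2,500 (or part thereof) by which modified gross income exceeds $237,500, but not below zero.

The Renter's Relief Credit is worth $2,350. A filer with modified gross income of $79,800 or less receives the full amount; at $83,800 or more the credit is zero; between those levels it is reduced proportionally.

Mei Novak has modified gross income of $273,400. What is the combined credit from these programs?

$3,876

Apprenticeship Credit: income exceeds $237,500 by $35,900, which is 15 full-or-partial $2,500 increments; reduction = 15 × $175 = $2,625, leaving $3,876.
Renter's Relief Credit: $273,400 is at or above $83,800, so the credit is $0.
Total: $3,876 + $0 = $3,876.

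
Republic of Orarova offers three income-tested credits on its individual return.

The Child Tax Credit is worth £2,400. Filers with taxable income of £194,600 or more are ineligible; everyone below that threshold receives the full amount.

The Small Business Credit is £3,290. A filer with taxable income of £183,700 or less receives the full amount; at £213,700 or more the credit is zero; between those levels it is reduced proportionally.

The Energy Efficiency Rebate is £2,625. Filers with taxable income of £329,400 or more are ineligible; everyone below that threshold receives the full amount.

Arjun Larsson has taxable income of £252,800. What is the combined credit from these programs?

Child Tax Credit: £252,800 meets or exceeds the £194,600 cutoff, so the credit is £0.
Small Business Credit: £252,800 is at or above £213,700, so the credit is £0.
Energy Efficiency Rebate: £252,800 is below the £329,400 cutoff, so the full £2,625 applies.
Total: £0 + £0 + £2,625 = £2,625.

£2,625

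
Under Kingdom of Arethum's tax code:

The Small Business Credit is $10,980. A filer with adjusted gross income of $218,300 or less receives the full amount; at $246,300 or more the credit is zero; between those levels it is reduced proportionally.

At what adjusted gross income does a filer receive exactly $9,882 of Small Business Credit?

$221,100

$9,882 is 9,882/10,980 of the full $10,980, so 1,098/10,980 of the $28,000 range has been used: income = $218,300 + $28,000 × 1,098/10,980 = $221,100.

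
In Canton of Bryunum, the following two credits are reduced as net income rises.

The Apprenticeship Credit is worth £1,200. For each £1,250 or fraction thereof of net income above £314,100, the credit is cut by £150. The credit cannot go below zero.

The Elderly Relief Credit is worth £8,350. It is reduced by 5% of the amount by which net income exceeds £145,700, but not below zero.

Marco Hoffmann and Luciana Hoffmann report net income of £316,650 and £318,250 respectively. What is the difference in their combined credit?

£150

Marco (£316,650): Apprenticeship Credit: income exceeds £314,100 by £2,550, which is 3 full-or-partial £1,250 increments; reduction = 3 × £150 = £450, leaving £750. Elderly Relief Credit: 5% of the £170,950 excess over £145,700 is £8,547.50 ≥ base, so the credit is £0. total £750 + £0 = £750
Luciana (£318,250): Apprenticeship Credit: income exceeds £314,100 by £4,150, which is 4 full-or-partial £1,250 increments; reduction = 4 × £150 = £600, leaving £600. Elderly Relief Credit: 5% of the £172,550 excess over £145,700 is £8,627.50 ≥ base, so the credit is £0. total £600 + £0 = £600
Difference: |£750 − £600| = £150.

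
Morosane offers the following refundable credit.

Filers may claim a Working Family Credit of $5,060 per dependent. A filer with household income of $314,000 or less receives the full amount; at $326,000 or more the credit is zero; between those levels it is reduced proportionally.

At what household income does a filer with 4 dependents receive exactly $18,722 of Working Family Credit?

Full credit = 4 × $5,060 = $20,240.
$18,722 is 18,722/20,240 of the full $20,240, so 1,518/20,240 of the $12,000 range has been used: income = $314,000 + $12,000 × 1,518/20,240 = $314,900.

$314,900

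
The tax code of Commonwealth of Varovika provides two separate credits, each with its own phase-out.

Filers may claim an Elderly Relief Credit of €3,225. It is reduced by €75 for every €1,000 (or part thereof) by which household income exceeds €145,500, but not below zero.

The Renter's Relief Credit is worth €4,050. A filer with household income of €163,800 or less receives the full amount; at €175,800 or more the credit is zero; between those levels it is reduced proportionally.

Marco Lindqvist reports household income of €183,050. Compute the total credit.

€375

Elderly Relief Credit: income exceeds €145,500 by €37,550, which is 38 full-or-partial €1,000 increments; reduction = 38 × €75 = €2,850, leaving €375.
Renter's Relief Credit: €183,050 is at or above €175,800, so the credit is €0.
Total: €375 + €0 = €375.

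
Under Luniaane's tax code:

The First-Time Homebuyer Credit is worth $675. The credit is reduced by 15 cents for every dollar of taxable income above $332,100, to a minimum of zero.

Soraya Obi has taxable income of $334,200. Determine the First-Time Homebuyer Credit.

$360

First-Time Homebuyer Credit: 15% of the $2,100 excess over $332,100 is $315; credit = $675 − $315 = $360.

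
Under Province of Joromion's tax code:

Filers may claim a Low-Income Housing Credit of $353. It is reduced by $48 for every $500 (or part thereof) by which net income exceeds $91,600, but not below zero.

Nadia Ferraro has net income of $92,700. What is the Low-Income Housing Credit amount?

$209

Low-Income Housing Credit: income exceeds $91,600 by $1,100, which is 3 full-or-partial $500 increments; reduction = 3 × $48 = $144, leaving $209.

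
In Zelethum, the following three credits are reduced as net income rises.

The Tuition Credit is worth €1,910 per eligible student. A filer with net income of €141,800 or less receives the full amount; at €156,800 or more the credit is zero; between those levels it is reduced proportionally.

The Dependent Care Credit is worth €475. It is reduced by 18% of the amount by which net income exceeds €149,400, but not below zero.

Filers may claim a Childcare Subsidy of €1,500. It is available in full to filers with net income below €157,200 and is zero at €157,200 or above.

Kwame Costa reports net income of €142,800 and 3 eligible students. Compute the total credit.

Tuition Credit: base = 3 × €1,910 = €5,730. €142,800 is €1,000 into a €15,000 phase-out range, leaving 14,000/15,000 of the credit: €5,730 × 14,000/15,000 = €5,348.
Dependent Care Credit: €142,800 is at or below the €149,400 threshold, so the full €475 applies.
Childcare Subsidy: €142,800 is below the €157,200 cutoff, so the full €1,500 applies.
Total: €5,348 + €475 + €1,500 = €7,323.

€7,323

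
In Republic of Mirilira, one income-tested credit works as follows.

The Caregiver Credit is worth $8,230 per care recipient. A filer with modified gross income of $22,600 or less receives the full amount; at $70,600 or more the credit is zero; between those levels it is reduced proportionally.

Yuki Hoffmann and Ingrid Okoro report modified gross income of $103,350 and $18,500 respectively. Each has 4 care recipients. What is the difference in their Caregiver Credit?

Yuki ($103,350): Caregiver Credit: base = 4 × $8,230 = $32,920. $103,350 is at or above $70,600, so the credit is $0.
Ingrid ($18,500): Caregiver Credit: base = 4 × $8,230 = $32,920. $18,500 is at or below the $22,600 threshold, so the full $32,920 applies.
Difference: |$0 − $32,920| = $32,920.

$32,920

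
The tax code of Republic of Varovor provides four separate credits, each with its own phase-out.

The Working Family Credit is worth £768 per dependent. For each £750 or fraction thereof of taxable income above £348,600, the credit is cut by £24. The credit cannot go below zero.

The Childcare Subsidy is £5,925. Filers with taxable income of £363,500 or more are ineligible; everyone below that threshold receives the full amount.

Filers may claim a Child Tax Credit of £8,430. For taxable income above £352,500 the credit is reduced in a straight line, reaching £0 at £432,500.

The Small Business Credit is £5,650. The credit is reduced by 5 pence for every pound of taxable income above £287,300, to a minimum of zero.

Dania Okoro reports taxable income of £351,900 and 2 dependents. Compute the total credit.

Working Family Credit: base = 2 × £768 = £1,536. income exceeds £348,600 by £3,300, which is 5 full-or-partial £750 increments; reduction = 5 × £24 = £120, leaving £1,416.
Childcare Subsidy: £351,900 is below the £363,500 cutoff, so the full £5,925 applies.
Child Tax Credit: £351,900 is at or below the £352,500 threshold, so the full £8,430 applies.
Small Business Credit: 5% of the £64,600 excess over £287,300 is £3,230; credit = £5,650 − £3,230 = £2,420.
Total: £1,416 + £5,925 + £8,430 + £2,420 = £18,191.

£18,191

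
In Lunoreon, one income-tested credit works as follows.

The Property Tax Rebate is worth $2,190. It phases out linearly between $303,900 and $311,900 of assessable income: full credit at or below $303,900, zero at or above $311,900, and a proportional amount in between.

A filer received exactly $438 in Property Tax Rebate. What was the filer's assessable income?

$310,300

$438 is 438/2,190 of the full $2,190, so 1,752/2,190 of the $8,000 range has been used: income = $303,900 + $8,000 × 1,752/2,190 = $310,300.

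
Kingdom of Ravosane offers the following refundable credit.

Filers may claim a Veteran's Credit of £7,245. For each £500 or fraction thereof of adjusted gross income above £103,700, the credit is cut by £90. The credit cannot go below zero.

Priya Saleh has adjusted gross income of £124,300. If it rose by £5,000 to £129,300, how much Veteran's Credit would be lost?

£900

At £124,300 — income exceeds £103,700 by £20,600, which is 42 full-or-partial £500 increments; reduction = 42 × £90 = £3,780, leaving £3,465.
At £129,300 — income exceeds £103,700 by £25,600, which is 52 full-or-partial £500 increments; reduction = 52 × £90 = £4,680, leaving £2,565.
Lost: £3,465 − £2,565 = £900.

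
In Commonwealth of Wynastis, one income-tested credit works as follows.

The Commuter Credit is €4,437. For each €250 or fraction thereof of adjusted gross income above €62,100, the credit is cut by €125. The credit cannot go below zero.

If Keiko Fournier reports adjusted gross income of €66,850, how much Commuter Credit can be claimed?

Commuter Credit: income exceeds €62,100 by €4,750, which is 19 full-or-partial €250 increments; reduction = 19 × €125 = €2,375, leaving €2,062.

€2,062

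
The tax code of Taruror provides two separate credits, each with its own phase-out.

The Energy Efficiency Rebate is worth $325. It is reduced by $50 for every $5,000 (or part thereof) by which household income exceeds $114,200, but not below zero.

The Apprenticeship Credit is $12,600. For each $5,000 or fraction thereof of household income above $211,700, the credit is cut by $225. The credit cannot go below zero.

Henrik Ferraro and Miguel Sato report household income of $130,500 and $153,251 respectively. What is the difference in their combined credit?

$125

Henrik ($130,500): Energy Efficiency Rebate: income exceeds $114,200 by $16,300, which is 4 full-or-partial $5,000 increments; reduction = 4 × $50 = $200, leaving $125. Apprenticeship Credit: $130,500 is at or below the $211,700 threshold, so the full $12,600 applies. total $125 + $12,600 = $12,725
Miguel ($153,251): Energy Efficiency Rebate: income exceeds $114,200 by $39,051 → 8 increments × $50 = $400 ≥ base, so the credit is $0. Apprenticeship Credit: $153,251 is at or below the $211,700 threshold, so the full $12,600 applies. total $0 + $12,600 = $12,600
Difference: |$12,725 − $12,600| = $125.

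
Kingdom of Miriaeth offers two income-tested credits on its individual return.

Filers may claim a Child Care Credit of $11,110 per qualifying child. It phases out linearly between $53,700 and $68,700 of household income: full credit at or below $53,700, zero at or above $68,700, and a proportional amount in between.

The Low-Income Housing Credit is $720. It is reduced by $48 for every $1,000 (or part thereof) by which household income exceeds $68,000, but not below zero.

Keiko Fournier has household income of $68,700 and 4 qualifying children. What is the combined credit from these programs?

Child Care Credit: base = 4 × $11,110 = $44,440. $68,700 is at or above $68,700, so the credit is $0.
Low-Income Housing Credit: income exceeds $68,000 by $700, which is 1 full-or-partial $1,000 increment; reduction = 1 × $48 = $48, leaving $672.
Total: $0 + $672 = $672.

$672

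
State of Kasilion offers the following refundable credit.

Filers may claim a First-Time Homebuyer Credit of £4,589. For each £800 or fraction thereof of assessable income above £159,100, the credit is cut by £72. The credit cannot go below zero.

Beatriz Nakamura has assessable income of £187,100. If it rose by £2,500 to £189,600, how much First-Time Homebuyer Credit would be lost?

At £187,100 — income exceeds £159,100 by £28,000, which is 35 full-or-partial £800 increments; reduction = 35 × £72 = £2,520, leaving £2,069.
At £189,600 — income exceeds £159,100 by £30,500, which is 39 full-or-partial £800 increments; reduction = 39 × £72 = £2,808, leaving £1,781.
Lost: £2,069 − £1,781 = £288.

£288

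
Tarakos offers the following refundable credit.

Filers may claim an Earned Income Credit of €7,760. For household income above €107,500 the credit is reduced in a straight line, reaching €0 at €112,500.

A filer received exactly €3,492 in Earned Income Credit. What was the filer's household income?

€3,492 is 3,492/7,760 of the full €7,760, so 4,268/7,760 of the €5,000 range has been used: income = €107,500 + €5,000 × 4,268/7,760 = €110,250.

€110,250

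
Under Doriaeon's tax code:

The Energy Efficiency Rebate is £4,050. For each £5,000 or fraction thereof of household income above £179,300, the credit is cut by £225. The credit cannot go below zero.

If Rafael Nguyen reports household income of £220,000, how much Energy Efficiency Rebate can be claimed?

£2,025

Energy Efficiency Rebate: income exceeds £179,300 by £40,700, which is 9 full-or-partial £5,000 increments; reduction = 9 × £225 = £2,025, leaving £2,025.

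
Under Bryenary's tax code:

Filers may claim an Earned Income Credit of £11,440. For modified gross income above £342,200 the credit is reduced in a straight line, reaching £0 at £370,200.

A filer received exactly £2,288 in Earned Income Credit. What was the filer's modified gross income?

£364,600

£2,288 is 2,288/11,440 of the full £11,440, so 9,152/11,440 of the £28,000 range has been used: income = £342,200 + £28,000 × 9,152/11,440 = £364,600.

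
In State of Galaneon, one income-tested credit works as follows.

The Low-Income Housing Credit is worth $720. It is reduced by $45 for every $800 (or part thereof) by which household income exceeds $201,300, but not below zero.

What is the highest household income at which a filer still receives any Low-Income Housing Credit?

$213,300

After 15 increments the reduction is 15 × $45 = $675, leaving $45; one more increment wipes it out. Increment 15 ends at excess 15 × $800 = $12,000, so the highest qualifying income is $201,300 + $12,000 = $213,300.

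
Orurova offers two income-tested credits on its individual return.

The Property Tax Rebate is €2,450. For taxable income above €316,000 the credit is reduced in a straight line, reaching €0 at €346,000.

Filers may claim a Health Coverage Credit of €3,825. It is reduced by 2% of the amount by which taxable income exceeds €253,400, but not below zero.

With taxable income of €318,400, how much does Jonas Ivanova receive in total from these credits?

Property Tax Rebate: €318,400 is €2,400 into a €30,000 phase-out range, leaving 27,600/30,000 of the credit: €2,450 × 27,600/30,000 = €2,254.
Health Coverage Credit: 2% of the €65,000 excess over €253,400 is €1,300; credit = €3,825 − €1,300 = €2,525.
Total: €2,254 + €2,525 = €4,779.

€4,779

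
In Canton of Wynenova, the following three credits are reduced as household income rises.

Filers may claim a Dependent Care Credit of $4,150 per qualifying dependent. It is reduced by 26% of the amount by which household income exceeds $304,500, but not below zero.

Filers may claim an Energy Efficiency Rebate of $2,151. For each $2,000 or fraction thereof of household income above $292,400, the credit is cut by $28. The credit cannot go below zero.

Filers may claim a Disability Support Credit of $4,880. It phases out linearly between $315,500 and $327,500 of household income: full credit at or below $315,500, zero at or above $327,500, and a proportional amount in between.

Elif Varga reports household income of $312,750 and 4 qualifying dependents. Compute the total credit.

Dependent Care Credit: base = 4 × $4,150 = $16,600. 26% of the $8,250 excess over $304,500 is $2,145; credit = $16,600 − $2,145 = $14,455.
Energy Efficiency Rebate: income exceeds $292,400 by $20,350, which is 11 full-or-partial $2,000 increments; reduction = 11 × $28 = $308, leaving $1,843.
Disability Support Credit: $312,750 is at or below the $315,500 threshold, so the full $4,880 applies.
Total: $14,455 + $1,843 + $4,880 = $21,178.

$21,178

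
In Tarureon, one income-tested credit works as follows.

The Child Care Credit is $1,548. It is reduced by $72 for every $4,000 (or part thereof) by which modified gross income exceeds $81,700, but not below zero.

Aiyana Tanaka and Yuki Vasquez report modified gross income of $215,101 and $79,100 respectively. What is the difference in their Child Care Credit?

$1,548

Aiyana ($215,101): Child Care Credit: income exceeds $81,700 by $133,401 → 34 increments × $72 = $2,448 ≥ base, so the credit is $0.
Yuki ($79,100): Child Care Credit: $79,100 is at or below the $81,700 threshold, so the full $1,548 applies.
Difference: |$0 − $1,548| = $1,548.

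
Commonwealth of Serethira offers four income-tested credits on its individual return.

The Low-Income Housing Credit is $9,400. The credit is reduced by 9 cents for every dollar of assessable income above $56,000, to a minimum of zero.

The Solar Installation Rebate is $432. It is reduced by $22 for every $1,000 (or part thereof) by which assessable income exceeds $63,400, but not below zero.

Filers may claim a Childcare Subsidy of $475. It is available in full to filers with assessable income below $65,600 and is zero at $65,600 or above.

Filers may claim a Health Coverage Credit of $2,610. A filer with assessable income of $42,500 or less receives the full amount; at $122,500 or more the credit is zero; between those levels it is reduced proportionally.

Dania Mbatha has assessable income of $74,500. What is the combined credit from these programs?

Low-Income Housing Credit: 9% of the $18,500 excess over $56,000 is $1,665; credit = $9,400 − $1,665 = $7,735.
Solar Installation Rebate: income exceeds $63,400 by $11,100, which is 12 full-or-partial $1,000 increments; reduction = 12 × $22 = $264, leaving $168.
Childcare Subsidy: $74,500 meets or exceeds the $65,600 cutoff, so the credit is $0.
Health Coverage Credit: $74,500 is $32,000 into a $80,000 phase-out range, leaving 48,000/80,000 of the credit: $2,610 × 48,000/80,000 = $1,566.
Total: $7,735 + $168 + $0 + $1,566 = $9,469.

$9,469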